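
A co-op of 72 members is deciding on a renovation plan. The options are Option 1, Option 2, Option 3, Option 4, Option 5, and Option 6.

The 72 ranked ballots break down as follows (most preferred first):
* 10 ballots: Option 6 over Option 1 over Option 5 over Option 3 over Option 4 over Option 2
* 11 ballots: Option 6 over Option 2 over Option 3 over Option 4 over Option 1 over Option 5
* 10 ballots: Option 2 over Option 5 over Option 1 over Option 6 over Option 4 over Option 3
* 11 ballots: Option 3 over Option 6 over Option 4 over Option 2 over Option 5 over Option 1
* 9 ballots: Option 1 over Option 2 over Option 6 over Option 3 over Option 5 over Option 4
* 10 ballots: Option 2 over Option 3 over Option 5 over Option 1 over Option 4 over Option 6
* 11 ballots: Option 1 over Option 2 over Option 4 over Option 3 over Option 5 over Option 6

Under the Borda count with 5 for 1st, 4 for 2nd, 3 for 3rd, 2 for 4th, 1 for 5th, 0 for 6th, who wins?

Option 1: 10×4 + 11×1 + 10×3 + 11×0 + 9×5 + 10×2 + 11×5 = 201
Option 2: 10×0 + 11×4 + 10×5 + 11×2 + 9×4 + 10×5 + 11×4 = 246
Option 3: 10×2 + 11×3 + 10×0 + 11×5 + 9×2 + 10×4 + 11×2 = 188
Option 4: 10×1 + 11×2 + 10×1 + 11×3 + 9×0 + 10×1 + 11×3 = 118
Option 5: 10×3 + 11×0 + 10×4 + 11×1 + 9×1 + 10×3 + 11×1 = 131
Option 6: 10×5 + 11×5 + 10×2 + 11×4 + 9×3 + 10×0 + 11×0 = 196

Option 2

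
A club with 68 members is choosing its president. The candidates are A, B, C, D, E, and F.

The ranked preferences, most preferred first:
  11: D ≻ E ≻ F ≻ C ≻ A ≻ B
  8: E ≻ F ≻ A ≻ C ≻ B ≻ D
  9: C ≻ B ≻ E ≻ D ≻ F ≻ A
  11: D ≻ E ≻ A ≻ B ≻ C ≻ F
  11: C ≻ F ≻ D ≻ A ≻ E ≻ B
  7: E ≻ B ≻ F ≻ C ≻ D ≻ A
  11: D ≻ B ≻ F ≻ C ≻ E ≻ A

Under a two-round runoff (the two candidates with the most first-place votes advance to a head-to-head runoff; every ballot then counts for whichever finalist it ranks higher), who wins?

Round 1 first-place votes: A 0, B 0, C 20, D 33, E 15, F 0. D and C advance.
Runoff: D is ranked above C on 33 ballots, C above D on 35.

C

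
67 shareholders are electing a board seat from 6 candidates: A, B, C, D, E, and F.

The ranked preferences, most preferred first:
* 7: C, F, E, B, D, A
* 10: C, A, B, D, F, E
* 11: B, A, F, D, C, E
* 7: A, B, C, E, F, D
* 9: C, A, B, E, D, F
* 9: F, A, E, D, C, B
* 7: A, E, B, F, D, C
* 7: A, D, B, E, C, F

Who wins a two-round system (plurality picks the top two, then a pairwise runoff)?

A

Round 1 first-place votes: A 21, B 11, C 26, D 0, E 0, F 9. C and A advance.
Runoff: C is ranked above A on 26 ballots, A above C on 41.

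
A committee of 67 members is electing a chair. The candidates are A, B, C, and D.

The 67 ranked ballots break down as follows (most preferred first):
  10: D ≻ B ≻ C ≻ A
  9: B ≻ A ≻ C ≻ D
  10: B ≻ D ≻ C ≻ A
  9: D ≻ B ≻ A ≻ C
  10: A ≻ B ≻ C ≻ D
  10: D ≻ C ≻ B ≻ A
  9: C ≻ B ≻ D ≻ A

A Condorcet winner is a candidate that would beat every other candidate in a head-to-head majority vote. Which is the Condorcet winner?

B

B vs A: 57–10
B vs C: 48–19
B vs D: 38–29
B beats every other candidate.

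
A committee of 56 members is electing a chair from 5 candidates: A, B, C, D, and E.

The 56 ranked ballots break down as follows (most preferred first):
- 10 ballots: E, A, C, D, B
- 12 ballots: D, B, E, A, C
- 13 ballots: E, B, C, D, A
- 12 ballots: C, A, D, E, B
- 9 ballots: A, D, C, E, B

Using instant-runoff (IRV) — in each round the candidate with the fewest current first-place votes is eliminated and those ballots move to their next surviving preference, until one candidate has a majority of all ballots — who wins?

Round 1: A 9, B 0, C 12, D 12, E 23. B eliminated.
Round 2: A 9, C 12, D 12, E 23. A eliminated.
Round 3: C 12, D 21, E 23. C eliminated.
Round 4: D 33, E 23. D has a majority (≥29).

D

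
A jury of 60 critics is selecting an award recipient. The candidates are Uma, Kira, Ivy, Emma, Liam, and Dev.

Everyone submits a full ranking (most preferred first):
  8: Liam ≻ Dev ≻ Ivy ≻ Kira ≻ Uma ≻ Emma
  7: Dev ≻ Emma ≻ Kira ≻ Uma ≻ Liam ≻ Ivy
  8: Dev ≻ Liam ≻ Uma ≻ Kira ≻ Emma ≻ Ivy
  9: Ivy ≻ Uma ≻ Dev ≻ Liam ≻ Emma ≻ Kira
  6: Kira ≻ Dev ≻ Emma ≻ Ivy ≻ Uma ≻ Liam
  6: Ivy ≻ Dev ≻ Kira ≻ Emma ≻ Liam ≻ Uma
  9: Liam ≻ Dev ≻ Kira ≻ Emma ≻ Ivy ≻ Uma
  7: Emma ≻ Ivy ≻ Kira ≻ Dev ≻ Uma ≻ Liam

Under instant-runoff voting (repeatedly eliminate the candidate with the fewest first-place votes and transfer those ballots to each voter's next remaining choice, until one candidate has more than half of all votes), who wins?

Round 1: Uma 0, Kira 6, Ivy 15, Emma 7, Liam 17, Dev 15. Uma eliminated.
Round 2: Kira 6, Ivy 15, Emma 7, Liam 17, Dev 15. Kira eliminated.
Round 3: Ivy 15, Emma 7, Liam 17, Dev 21. Emma eliminated.
Round 4: Ivy 22, Liam 17, Dev 21. Liam eliminated.
Round 5: Ivy 22, Dev 38. Dev has a majority (≥31).

Dev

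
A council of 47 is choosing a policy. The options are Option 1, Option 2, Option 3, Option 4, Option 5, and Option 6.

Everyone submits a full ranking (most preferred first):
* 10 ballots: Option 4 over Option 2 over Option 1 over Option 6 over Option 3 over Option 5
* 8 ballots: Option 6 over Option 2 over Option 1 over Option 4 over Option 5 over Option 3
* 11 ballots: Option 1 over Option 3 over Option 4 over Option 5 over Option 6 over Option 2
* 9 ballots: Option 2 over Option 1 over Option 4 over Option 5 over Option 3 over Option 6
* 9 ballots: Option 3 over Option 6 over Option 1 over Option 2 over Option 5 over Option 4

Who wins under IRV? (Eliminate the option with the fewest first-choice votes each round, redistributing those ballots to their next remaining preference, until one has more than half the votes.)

Round 1: Option 1 11, Option 2 9, Option 3 9, Option 4 10, Option 5 0, Option 6 8. Option 5 eliminated.
Round 2: Option 1 11, Option 2 9, Option 3 9, Option 4 10, Option 6 8. Option 6 eliminated.
Round 3: Option 1 11, Option 2 17, Option 3 9, Option 4 10. Option 3 eliminated.
Round 4: Option 1 20, Option 2 17, Option 4 10. Option 4 eliminated.
Round 5: Option 1 20, Option 2 27. Option 2 has a majority (≥24).

Option 2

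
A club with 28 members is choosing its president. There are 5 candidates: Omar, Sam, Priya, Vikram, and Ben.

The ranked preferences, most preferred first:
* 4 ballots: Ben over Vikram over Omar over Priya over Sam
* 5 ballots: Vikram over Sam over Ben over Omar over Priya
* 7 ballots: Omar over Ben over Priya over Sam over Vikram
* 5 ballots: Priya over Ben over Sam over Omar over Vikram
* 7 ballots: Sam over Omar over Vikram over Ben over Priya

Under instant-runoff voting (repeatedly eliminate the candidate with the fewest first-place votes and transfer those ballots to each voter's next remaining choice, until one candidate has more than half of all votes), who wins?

Sam

Round 1: Omar 7, Sam 7, Priya 5, Vikram 5, Ben 4. Ben eliminated.
Round 2: Omar 7, Sam 7, Priya 5, Vikram 9. Priya eliminated.
Round 3: Omar 7, Sam 12, Vikram 9. Omar eliminated.
Round 4: Sam 19, Vikram 9. Sam has a majority (≥15).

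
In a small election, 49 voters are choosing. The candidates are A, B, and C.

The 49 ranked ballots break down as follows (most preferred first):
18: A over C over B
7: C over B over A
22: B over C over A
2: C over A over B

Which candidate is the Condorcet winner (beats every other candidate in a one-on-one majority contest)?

C

C vs A: 31–18
C vs B: 27–22
C beats every other candidate.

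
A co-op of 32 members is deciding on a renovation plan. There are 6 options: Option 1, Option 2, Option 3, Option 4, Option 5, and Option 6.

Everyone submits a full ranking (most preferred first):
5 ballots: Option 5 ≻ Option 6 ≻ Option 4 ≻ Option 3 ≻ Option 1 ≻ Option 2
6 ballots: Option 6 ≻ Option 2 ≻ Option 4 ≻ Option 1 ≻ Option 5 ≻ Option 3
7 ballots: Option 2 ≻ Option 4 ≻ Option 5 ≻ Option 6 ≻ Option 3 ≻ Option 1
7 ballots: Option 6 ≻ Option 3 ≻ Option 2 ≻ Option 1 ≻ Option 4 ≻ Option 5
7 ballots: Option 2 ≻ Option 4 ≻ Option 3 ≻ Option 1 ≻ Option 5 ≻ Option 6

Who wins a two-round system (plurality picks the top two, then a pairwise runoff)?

Round 1 first-place votes: Option 1 0, Option 2 14, Option 3 0, Option 4 0, Option 5 5, Option 6 13. Option 2 and Option 6 advance.
Runoff: Option 2 is ranked above Option 6 on 14 ballots, Option 6 above Option 2 on 18.

Option 6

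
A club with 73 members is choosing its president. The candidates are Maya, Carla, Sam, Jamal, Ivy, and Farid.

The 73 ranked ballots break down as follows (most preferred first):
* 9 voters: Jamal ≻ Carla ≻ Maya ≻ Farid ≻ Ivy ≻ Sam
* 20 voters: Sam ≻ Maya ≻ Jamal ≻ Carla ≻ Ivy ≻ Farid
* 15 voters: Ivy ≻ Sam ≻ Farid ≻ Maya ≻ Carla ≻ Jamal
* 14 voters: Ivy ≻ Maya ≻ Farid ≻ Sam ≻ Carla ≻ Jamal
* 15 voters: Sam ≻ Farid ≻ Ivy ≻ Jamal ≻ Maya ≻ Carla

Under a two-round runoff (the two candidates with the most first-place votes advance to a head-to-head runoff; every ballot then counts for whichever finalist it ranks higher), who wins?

Round 1 first-place votes: Maya 0, Carla 0, Sam 35, Jamal 9, Ivy 29, Farid 0. Sam and Ivy advance.
Runoff: Sam is ranked above Ivy on 35 ballots, Ivy above Sam on 38.

Ivy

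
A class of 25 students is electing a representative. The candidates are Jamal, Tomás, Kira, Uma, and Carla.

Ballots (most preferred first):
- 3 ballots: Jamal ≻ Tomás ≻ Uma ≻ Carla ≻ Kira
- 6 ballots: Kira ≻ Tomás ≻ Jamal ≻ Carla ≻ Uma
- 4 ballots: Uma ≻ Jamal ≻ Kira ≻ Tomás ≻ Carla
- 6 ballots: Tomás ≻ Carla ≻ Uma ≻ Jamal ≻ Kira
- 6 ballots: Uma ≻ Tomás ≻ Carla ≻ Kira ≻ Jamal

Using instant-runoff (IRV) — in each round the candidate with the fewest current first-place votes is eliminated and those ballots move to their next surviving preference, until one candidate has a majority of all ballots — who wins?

Tomás

Round 1: Jamal 3, Tomás 6, Kira 6, Uma 10, Carla 0. Carla eliminated.
Round 2: Jamal 3, Tomás 6, Kira 6, Uma 10. Jamal eliminated.
Round 3: Tomás 9, Kira 6, Uma 10. Kira eliminated.
Round 4: Tomás 15, Uma 10. Tomás has a majority (≥13).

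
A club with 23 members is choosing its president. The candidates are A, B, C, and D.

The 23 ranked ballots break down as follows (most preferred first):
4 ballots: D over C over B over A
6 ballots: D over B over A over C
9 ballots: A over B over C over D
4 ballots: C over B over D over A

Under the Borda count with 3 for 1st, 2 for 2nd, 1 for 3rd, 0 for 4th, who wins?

B

A: 4×0 + 6×1 + 9×3 + 4×0 = 33
B: 4×1 + 6×2 + 9×2 + 4×2 = 42
C: 4×2 + 6×0 + 9×1 + 4×3 = 29
D: 4×3 + 6×3 + 9×0 + 4×1 = 34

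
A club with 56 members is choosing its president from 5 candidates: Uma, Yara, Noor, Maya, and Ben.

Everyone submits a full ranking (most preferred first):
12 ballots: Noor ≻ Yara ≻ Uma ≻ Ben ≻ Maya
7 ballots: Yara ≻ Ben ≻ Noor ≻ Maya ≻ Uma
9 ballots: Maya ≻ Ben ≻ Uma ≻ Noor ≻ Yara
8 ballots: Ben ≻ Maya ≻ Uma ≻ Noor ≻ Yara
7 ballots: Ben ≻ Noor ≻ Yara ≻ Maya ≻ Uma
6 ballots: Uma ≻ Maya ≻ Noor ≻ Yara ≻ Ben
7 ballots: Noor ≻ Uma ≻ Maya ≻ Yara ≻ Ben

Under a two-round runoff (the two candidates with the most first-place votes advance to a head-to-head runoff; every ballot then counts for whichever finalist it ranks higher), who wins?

Round 1 first-place votes: Uma 6, Yara 7, Noor 19, Maya 9, Ben 15. Noor and Ben advance.
Runoff: Noor is ranked above Ben on 25 ballots, Ben above Noor on 31.

Ben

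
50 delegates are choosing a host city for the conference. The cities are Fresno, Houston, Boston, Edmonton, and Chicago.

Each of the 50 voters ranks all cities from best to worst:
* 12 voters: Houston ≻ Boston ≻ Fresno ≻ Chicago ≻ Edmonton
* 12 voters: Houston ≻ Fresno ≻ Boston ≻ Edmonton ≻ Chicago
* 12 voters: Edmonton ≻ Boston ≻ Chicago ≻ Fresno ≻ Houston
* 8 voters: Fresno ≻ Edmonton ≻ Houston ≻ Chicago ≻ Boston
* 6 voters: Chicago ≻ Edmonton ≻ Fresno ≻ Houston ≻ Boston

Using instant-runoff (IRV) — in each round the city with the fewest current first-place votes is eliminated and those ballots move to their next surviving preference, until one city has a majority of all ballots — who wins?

Round 1: Fresno 8, Houston 24, Boston 0, Edmonton 12, Chicago 6. Boston eliminated.
Round 2: Fresno 8, Houston 24, Edmonton 12, Chicago 6. Chicago eliminated.
Round 3: Fresno 8, Houston 24, Edmonton 18. Fresno eliminated.
Round 4: Houston 24, Edmonton 26. Edmonton has a majority (≥26).

Edmonton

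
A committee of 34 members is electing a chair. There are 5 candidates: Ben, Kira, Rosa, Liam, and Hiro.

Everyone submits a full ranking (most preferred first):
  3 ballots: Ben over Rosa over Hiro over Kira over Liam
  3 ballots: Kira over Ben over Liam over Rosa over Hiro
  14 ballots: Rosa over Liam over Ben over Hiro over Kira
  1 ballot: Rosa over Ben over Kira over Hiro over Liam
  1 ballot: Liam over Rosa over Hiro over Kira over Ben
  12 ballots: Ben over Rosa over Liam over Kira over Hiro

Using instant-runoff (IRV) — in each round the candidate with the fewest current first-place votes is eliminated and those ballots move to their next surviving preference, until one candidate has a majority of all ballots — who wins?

Ben

Round 1: Ben 15, Kira 3, Rosa 15, Liam 1, Hiro 0. Hiro eliminated.
Round 2: Ben 15, Kira 3, Rosa 15, Liam 1. Liam eliminated.
Round 3: Ben 15, Kira 3, Rosa 16. Kira eliminated.
Round 4: Ben 18, Rosa 16. Ben has a majority (≥18).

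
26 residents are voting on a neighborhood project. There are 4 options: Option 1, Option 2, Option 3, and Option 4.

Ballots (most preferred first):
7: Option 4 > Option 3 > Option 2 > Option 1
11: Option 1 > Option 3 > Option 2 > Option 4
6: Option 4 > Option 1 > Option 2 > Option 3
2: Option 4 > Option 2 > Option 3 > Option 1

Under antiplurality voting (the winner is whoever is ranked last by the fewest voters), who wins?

Last-place votes: Option 1 9, Option 2 0, Option 3 6, Option 4 11.

Option 2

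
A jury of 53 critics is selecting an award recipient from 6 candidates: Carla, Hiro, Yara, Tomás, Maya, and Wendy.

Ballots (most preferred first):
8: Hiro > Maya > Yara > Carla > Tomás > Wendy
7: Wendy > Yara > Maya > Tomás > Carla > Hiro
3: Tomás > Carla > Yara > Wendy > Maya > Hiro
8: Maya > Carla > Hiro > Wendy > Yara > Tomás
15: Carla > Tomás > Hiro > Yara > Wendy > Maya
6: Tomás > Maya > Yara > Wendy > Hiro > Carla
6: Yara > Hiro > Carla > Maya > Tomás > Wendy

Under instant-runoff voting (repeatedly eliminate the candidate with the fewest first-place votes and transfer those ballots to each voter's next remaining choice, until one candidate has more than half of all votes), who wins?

Maya

Round 1: Carla 15, Hiro 8, Yara 6, Tomás 9, Maya 8, Wendy 7. Yara eliminated.
Round 2: Carla 15, Hiro 14, Tomás 9, Maya 8, Wendy 7. Wendy eliminated.
Round 3: Carla 15, Hiro 14, Tomás 9, Maya 15. Tomás eliminated.
Round 4: Carla 18, Hiro 14, Maya 21. Hiro eliminated.
Round 5: Carla 24, Maya 29. Maya has a majority (≥27).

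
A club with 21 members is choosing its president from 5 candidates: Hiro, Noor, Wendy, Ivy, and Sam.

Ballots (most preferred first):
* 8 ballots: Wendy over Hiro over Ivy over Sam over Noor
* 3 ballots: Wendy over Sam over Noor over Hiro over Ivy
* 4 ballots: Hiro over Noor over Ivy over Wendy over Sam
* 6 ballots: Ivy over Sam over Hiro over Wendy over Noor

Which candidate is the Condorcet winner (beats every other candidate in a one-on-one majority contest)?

Wendy

Wendy vs Hiro: 11–10
Wendy vs Noor: 17–4
Wendy vs Ivy: 11–10
Wendy vs Sam: 15–6
Wendy beats every other candidate.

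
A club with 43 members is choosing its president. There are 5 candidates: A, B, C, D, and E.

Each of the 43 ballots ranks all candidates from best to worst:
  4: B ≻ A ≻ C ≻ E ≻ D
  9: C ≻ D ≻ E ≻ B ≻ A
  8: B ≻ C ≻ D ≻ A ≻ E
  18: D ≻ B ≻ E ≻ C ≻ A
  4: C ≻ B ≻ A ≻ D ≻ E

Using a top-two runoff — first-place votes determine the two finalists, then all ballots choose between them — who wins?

C

Round 1 first-place votes: A 0, B 12, C 13, D 18, E 0. D and C advance.
Runoff: D is ranked above C on 18 ballots, C above D on 25.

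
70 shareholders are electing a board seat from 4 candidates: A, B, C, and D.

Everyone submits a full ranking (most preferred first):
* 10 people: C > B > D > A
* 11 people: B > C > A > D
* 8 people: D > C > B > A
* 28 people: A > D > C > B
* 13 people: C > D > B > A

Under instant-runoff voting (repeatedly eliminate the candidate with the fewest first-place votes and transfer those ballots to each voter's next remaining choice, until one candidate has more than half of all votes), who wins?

Round 1: A 28, B 11, C 23, D 8. D eliminated.
Round 2: A 28, B 11, C 31. B eliminated.
Round 3: A 28, C 42. C has a majority (≥36).

C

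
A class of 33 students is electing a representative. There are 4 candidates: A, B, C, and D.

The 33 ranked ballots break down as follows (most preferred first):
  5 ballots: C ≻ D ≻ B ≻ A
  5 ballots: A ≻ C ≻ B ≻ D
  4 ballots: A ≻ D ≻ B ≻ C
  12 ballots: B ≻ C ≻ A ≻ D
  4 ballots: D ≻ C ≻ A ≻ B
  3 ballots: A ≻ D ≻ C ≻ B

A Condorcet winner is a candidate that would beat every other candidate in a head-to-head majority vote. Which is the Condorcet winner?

C vs A: 21–12
C vs B: 17–16
C vs D: 22–11
C beats every other candidate.

C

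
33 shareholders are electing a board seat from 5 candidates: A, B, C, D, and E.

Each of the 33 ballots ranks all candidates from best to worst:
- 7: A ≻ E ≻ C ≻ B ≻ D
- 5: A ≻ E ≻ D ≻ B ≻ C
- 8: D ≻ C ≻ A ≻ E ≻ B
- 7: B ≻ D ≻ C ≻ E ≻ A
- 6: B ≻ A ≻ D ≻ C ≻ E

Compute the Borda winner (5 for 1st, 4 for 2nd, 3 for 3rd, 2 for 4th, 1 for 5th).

A: 7×5 + 5×5 + 8×3 + 7×1 + 6×4 = 115
B: 7×2 + 5×2 + 8×1 + 7×5 + 6×5 = 97
C: 7×3 + 5×1 + 8×4 + 7×3 + 6×2 = 91
D: 7×1 + 5×3 + 8×5 + 7×4 + 6×3 = 108
E: 7×4 + 5×4 + 8×2 + 7×2 + 6×1 = 84

A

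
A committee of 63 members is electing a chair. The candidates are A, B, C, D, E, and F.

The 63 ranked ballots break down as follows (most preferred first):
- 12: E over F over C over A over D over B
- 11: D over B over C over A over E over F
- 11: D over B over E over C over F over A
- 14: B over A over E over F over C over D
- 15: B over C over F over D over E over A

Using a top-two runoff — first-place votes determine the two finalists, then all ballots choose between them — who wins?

Round 1 first-place votes: A 0, B 29, C 0, D 22, E 12, F 0. B and D advance.
Runoff: B is ranked above D on 29 ballots, D above B on 34.

D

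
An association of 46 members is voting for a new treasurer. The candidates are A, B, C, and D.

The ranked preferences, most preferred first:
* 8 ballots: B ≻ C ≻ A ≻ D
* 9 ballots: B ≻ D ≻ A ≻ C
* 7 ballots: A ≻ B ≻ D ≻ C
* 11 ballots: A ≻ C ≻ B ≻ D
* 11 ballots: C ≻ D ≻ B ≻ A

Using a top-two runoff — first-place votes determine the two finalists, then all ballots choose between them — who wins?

B

Round 1 first-place votes: A 18, B 17, C 11, D 0. A and B advance.
Runoff: A is ranked above B on 18 ballots, B above A on 28.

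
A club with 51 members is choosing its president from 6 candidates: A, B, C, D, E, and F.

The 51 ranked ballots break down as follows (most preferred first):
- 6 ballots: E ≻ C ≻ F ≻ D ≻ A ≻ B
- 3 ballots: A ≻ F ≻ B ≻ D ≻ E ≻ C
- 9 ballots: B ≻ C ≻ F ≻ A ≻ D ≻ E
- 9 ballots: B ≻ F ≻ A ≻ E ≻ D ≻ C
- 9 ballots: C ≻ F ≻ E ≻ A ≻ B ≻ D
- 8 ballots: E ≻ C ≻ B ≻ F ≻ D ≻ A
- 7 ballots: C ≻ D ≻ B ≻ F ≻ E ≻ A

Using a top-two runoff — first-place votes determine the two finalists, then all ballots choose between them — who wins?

Round 1 first-place votes: A 3, B 18, C 16, D 0, E 14, F 0. B and C advance.
Runoff: B is ranked above C on 21 ballots, C above B on 30.

C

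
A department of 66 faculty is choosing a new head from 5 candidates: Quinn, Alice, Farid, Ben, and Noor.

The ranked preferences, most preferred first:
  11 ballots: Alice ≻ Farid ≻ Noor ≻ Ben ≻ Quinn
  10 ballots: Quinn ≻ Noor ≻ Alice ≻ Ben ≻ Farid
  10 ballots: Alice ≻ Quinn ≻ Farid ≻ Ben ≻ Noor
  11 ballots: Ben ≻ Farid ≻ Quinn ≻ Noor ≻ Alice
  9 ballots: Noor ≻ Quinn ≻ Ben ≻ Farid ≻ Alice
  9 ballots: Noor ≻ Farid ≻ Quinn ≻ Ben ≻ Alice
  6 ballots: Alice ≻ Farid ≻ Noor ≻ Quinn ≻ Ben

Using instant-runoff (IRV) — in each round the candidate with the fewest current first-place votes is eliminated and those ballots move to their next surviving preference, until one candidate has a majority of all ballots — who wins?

Round 1: Quinn 10, Alice 27, Farid 0, Ben 11, Noor 18. Farid eliminated.
Round 2: Quinn 10, Alice 27, Ben 11, Noor 18. Quinn eliminated.
Round 3: Alice 27, Ben 11, Noor 28. Ben eliminated.
Round 4: Alice 27, Noor 39. Noor has a majority (≥34).

Noor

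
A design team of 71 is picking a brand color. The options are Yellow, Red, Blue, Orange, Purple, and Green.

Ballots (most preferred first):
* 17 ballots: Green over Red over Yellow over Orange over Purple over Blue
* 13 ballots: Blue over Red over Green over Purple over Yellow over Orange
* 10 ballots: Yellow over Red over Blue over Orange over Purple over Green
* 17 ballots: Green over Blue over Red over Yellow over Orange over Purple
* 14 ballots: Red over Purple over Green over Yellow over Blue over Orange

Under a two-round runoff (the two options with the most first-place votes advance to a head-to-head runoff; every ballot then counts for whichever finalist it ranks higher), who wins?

Red

Round 1 first-place votes: Yellow 10, Red 14, Blue 13, Orange 0, Purple 0, Green 34. Green and Red advance.
Runoff: Green is ranked above Red on 34 ballots, Red above Green on 37.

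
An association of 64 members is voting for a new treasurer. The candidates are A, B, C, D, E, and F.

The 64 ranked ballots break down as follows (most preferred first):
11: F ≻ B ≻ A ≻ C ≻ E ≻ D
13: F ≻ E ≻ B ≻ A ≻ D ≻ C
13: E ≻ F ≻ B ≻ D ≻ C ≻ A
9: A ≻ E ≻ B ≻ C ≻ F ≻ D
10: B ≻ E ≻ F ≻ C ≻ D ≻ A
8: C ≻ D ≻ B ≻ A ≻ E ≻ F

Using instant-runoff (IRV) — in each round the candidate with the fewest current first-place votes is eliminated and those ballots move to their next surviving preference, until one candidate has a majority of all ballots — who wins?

E

Round 1: A 9, B 10, C 8, D 0, E 13, F 24. D eliminated.
Round 2: A 9, B 10, C 8, E 13, F 24. C eliminated.
Round 3: A 9, B 18, E 13, F 24. A eliminated.
Round 4: B 18, E 22, F 24. B eliminated.
Round 5: E 40, F 24. E has a majority (≥33).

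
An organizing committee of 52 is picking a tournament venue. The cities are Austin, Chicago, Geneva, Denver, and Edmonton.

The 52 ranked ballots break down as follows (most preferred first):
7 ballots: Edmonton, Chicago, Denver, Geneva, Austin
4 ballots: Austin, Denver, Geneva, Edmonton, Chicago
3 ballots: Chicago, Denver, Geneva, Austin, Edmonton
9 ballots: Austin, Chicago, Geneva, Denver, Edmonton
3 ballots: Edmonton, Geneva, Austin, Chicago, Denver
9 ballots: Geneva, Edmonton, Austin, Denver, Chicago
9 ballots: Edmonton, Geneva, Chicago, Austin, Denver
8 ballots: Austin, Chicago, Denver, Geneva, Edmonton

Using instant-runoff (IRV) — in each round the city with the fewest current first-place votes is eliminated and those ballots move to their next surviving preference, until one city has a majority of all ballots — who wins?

Edmonton

Round 1: Austin 21, Chicago 3, Geneva 9, Denver 0, Edmonton 19. Denver eliminated.
Round 2: Austin 21, Chicago 3, Geneva 9, Edmonton 19. Chicago eliminated.
Round 3: Austin 21, Geneva 12, Edmonton 19. Geneva eliminated.
Round 4: Austin 24, Edmonton 28. Edmonton has a majority (≥27).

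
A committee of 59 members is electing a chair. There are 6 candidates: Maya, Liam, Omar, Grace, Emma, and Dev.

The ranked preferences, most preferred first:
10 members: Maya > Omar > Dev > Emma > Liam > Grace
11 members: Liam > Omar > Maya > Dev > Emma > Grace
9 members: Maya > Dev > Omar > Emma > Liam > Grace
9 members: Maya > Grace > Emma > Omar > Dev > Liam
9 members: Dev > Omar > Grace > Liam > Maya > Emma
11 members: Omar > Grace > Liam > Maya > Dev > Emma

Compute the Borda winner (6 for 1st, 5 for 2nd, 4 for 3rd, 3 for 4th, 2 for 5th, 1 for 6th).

Omar

Maya: 10×6 + 11×4 + 9×6 + 9×6 + 9×2 + 11×3 = 263
Liam: 10×2 + 11×6 + 9×2 + 9×1 + 9×3 + 11×4 = 184
Omar: 10×5 + 11×5 + 9×4 + 9×3 + 9×5 + 11×6 = 279
Grace: 10×1 + 11×1 + 9×1 + 9×5 + 9×4 + 11×5 = 166
Emma: 10×3 + 11×2 + 9×3 + 9×4 + 9×1 + 11×1 = 135
Dev: 10×4 + 11×3 + 9×5 + 9×2 + 9×6 + 11×2 = 212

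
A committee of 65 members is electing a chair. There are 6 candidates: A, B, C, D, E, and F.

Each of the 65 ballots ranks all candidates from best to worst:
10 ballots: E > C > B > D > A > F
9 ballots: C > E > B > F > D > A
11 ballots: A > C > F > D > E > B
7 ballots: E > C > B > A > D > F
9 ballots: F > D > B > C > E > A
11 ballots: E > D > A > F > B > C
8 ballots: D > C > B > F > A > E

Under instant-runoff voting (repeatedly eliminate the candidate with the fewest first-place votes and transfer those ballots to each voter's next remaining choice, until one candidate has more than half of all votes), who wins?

Round 1: A 11, B 0, C 9, D 8, E 28, F 9. B eliminated.
Round 2: A 11, C 9, D 8, E 28, F 9. D eliminated.
Round 3: A 11, C 17, E 28, F 9. F eliminated.
Round 4: A 11, C 26, E 28. A eliminated.
Round 5: C 37, E 28. C has a majority (≥33).

C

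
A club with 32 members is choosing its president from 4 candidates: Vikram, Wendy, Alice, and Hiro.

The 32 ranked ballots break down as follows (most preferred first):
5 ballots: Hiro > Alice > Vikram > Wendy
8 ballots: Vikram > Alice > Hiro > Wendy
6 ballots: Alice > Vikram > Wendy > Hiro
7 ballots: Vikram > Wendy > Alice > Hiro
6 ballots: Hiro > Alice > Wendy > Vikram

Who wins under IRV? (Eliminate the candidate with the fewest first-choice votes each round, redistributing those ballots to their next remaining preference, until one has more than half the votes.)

Round 1: Vikram 15, Wendy 0, Alice 6, Hiro 11. Wendy eliminated.
Round 2: Vikram 15, Alice 6, Hiro 11. Alice eliminated.
Round 3: Vikram 21, Hiro 11. Vikram has a majority (≥17).

Vikram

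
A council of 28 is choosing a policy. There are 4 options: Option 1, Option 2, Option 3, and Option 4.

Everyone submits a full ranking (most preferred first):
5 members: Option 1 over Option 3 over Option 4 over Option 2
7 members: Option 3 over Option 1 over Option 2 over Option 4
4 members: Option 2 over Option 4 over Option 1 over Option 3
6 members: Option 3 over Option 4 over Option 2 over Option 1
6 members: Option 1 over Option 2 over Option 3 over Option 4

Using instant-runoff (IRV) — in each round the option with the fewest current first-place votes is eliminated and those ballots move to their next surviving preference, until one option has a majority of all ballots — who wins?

Option 1

Round 1: Option 1 11, Option 2 4, Option 3 13, Option 4 0. Option 4 eliminated.
Round 2: Option 1 11, Option 2 4, Option 3 13. Option 2 eliminated.
Round 3: Option 1 15, Option 3 13. Option 1 has a majority (≥15).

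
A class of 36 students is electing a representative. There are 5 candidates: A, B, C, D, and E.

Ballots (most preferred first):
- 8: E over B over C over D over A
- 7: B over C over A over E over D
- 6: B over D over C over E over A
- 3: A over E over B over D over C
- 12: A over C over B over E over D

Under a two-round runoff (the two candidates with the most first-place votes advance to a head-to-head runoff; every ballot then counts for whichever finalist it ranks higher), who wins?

Round 1 first-place votes: A 15, B 13, C 0, D 0, E 8. A and B advance.
Runoff: A is ranked above B on 15 ballots, B above A on 21.

B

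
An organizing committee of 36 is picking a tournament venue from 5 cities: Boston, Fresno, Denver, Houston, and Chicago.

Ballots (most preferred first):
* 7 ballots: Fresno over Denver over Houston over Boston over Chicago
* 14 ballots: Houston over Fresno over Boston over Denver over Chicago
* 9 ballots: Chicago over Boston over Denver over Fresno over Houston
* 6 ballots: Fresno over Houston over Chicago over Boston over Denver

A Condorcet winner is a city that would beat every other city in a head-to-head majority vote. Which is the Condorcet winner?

Fresno vs Boston: 27–9
Fresno vs Denver: 27–9
Fresno vs Houston: 22–14
Fresno vs Chicago: 27–9
Fresno beats every other city.

Fresno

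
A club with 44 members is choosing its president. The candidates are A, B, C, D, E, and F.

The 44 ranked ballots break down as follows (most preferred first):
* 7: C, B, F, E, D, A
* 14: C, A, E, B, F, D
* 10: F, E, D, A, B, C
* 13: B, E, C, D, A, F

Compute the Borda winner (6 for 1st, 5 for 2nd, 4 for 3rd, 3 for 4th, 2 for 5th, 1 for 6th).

E

A: 7×1 + 14×5 + 10×3 + 13×2 = 133
B: 7×5 + 14×3 + 10×2 + 13×6 = 175
C: 7×6 + 14×6 + 10×1 + 13×4 = 188
D: 7×2 + 14×1 + 10×4 + 13×3 = 107
E: 7×3 + 14×4 + 10×5 + 13×5 = 192
F: 7×4 + 14×2 + 10×6 + 13×1 = 129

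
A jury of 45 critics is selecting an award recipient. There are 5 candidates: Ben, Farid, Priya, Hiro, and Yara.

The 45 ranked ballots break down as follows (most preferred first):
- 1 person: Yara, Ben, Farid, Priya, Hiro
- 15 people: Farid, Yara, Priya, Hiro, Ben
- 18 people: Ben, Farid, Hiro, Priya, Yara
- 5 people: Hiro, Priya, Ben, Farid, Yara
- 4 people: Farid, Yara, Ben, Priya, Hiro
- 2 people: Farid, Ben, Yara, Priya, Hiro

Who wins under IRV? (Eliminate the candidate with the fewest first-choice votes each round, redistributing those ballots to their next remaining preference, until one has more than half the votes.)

Round 1: Ben 18, Farid 21, Priya 0, Hiro 5, Yara 1. Priya eliminated.
Round 2: Ben 18, Farid 21, Hiro 5, Yara 1. Yara eliminated.
Round 3: Ben 19, Farid 21, Hiro 5. Hiro eliminated.
Round 4: Ben 24, Farid 21. Ben has a majority (≥23).

Ben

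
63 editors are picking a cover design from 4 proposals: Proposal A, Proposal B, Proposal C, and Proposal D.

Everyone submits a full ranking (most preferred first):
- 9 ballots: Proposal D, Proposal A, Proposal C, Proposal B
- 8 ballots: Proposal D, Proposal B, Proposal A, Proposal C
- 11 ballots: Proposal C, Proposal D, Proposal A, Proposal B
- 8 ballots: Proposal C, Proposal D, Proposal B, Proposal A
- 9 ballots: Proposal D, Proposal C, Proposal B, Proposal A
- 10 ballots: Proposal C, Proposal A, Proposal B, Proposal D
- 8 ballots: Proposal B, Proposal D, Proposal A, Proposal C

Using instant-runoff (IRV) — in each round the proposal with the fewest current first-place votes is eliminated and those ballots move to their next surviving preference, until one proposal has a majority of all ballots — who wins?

Round 1: Proposal A 0, Proposal B 8, Proposal C 29, Proposal D 26. Proposal A eliminated.
Round 2: Proposal B 8, Proposal C 29, Proposal D 26. Proposal B eliminated.
Round 3: Proposal C 29, Proposal D 34. Proposal D has a majority (≥32).

Proposal D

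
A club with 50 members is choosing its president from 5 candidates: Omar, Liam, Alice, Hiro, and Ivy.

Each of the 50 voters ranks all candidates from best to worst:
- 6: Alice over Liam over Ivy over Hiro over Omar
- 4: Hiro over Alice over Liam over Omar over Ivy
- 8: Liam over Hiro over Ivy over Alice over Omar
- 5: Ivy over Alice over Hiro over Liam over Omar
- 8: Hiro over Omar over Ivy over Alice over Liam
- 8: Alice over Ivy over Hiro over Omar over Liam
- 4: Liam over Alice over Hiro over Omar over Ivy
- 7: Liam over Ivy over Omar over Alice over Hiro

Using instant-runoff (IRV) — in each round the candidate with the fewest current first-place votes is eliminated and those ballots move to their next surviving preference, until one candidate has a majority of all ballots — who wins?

Round 1: Omar 0, Liam 19, Alice 14, Hiro 12, Ivy 5. Omar eliminated.
Round 2: Liam 19, Alice 14, Hiro 12, Ivy 5. Ivy eliminated.
Round 3: Liam 19, Alice 19, Hiro 12. Hiro eliminated.
Round 4: Liam 19, Alice 31. Alice has a majority (≥26).

Alice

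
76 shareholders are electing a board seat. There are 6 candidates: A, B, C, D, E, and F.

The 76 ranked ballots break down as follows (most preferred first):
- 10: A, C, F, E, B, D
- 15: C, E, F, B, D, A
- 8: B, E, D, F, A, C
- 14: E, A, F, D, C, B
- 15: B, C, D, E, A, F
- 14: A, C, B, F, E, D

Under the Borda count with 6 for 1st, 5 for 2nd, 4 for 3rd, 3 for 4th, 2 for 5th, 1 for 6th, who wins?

C

A: 10×6 + 15×1 + 8×2 + 14×5 + 15×2 + 14×6 = 275
B: 10×2 + 15×3 + 8×6 + 14×1 + 15×6 + 14×4 = 273
C: 10×5 + 15×6 + 8×1 + 14×2 + 15×5 + 14×5 = 321
D: 10×1 + 15×2 + 8×4 + 14×3 + 15×4 + 14×1 = 188
E: 10×3 + 15×5 + 8×5 + 14×6 + 15×3 + 14×2 = 302
F: 10×4 + 15×4 + 8×3 + 14×4 + 15×1 + 14×3 = 237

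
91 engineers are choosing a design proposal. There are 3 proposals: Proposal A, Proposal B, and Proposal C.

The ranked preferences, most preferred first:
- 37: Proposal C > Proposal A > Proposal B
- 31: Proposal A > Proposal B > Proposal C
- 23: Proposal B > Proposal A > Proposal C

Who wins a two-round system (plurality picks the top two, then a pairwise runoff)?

Round 1 first-place votes: Proposal A 31, Proposal B 23, Proposal C 37. Proposal C and Proposal A advance.
Runoff: Proposal C is ranked above Proposal A on 37 ballots, Proposal A above Proposal C on 54.

Proposal A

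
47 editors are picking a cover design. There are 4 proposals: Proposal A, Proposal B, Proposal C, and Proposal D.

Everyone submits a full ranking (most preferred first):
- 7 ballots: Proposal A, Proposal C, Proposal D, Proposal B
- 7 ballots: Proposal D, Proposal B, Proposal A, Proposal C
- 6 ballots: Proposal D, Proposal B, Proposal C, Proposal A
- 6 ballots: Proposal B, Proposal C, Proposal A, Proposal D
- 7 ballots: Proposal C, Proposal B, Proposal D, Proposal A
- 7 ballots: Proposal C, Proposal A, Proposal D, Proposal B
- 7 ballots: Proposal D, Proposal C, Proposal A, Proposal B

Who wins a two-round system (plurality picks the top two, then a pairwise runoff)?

Round 1 first-place votes: Proposal A 7, Proposal B 6, Proposal C 14, Proposal D 20. Proposal D and Proposal C advance.
Runoff: Proposal D is ranked above Proposal C on 20 ballots, Proposal C above Proposal D on 27.

Proposal C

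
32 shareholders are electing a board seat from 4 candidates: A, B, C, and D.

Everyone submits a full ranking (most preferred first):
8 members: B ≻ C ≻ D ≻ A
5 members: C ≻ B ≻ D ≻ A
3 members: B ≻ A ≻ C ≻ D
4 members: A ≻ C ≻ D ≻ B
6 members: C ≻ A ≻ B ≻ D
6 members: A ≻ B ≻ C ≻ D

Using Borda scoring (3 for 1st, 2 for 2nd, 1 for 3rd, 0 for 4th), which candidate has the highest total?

A: 8×0 + 5×0 + 3×2 + 4×3 + 6×2 + 6×3 = 48
B: 8×3 + 5×2 + 3×3 + 4×0 + 6×1 + 6×2 = 61
C: 8×2 + 5×3 + 3×1 + 4×2 + 6×3 + 6×1 = 66
D: 8×1 + 5×1 + 3×0 + 4×1 + 6×0 + 6×0 = 17

C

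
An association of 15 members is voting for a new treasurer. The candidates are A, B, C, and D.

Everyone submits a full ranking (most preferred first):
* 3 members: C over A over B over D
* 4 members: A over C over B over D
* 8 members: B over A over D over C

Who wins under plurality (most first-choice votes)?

First-place votes: A 4, B 8, C 3, D 0.

B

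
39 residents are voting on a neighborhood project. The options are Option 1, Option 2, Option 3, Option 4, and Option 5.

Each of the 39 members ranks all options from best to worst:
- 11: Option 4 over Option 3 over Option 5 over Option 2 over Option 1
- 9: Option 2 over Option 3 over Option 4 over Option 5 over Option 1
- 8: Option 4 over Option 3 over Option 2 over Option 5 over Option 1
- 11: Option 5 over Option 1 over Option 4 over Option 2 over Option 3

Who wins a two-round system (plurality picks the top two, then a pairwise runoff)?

Round 1 first-place votes: Option 1 0, Option 2 9, Option 3 0, Option 4 19, Option 5 11. Option 4 and Option 5 advance.
Runoff: Option 4 is ranked above Option 5 on 28 ballots, Option 5 above Option 4 on 11.

Option 4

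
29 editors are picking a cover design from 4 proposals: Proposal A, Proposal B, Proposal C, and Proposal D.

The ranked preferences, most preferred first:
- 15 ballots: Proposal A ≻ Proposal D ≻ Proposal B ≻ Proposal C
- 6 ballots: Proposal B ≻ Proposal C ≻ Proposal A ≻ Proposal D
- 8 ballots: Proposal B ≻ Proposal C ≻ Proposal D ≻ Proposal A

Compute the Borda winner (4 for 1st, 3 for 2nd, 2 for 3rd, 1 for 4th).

Proposal B

Proposal A: 15×4 + 6×2 + 8×1 = 80
Proposal B: 15×2 + 6×4 + 8×4 = 86
Proposal C: 15×1 + 6×3 + 8×3 = 57
Proposal D: 15×3 + 6×1 + 8×2 = 67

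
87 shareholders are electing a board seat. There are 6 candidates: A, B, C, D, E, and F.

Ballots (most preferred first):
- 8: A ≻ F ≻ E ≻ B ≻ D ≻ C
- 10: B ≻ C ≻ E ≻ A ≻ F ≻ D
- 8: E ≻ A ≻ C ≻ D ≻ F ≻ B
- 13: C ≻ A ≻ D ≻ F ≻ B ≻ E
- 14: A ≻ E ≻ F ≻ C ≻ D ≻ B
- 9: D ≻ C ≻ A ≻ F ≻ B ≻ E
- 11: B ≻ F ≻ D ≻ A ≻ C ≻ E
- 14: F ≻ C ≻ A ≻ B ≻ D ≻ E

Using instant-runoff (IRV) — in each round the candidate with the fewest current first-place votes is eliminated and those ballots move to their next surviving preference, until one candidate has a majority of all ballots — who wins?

Round 1: A 22, B 21, C 13, D 9, E 8, F 14. E eliminated.
Round 2: A 30, B 21, C 13, D 9, F 14. D eliminated.
Round 3: A 30, B 21, C 22, F 14. F eliminated.
Round 4: A 30, B 21, C 36. B eliminated.
Round 5: A 41, C 46. C has a majority (≥44).

C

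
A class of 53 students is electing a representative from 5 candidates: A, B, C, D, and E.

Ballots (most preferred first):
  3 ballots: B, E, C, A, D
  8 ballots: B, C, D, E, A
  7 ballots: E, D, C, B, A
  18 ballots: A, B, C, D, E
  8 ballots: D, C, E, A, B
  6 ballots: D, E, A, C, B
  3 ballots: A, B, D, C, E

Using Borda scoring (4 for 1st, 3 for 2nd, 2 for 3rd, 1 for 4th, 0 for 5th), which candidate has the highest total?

D

A: 3×1 + 8×0 + 7×0 + 18×4 + 8×1 + 6×2 + 3×4 = 107
B: 3×4 + 8×4 + 7×1 + 18×3 + 8×0 + 6×0 + 3×3 = 114
C: 3×2 + 8×3 + 7×2 + 18×2 + 8×3 + 6×1 + 3×1 = 113
D: 3×0 + 8×2 + 7×3 + 18×1 + 8×4 + 6×4 + 3×2 = 117
E: 3×3 + 8×1 + 7×4 + 18×0 + 8×2 + 6×3 + 3×0 = 79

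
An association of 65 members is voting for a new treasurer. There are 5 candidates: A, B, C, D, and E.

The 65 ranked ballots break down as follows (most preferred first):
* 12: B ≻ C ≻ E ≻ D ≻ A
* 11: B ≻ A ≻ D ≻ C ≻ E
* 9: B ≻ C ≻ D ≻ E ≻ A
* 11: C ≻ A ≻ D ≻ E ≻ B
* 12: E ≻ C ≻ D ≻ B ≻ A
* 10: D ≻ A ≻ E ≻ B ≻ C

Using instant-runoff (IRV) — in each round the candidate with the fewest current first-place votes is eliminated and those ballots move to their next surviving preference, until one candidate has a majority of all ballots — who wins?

Round 1: A 0, B 32, C 11, D 10, E 12. A eliminated.
Round 2: B 32, C 11, D 10, E 12. D eliminated.
Round 3: B 32, C 11, E 22. C eliminated.
Round 4: B 32, E 33. E has a majority (≥33).

E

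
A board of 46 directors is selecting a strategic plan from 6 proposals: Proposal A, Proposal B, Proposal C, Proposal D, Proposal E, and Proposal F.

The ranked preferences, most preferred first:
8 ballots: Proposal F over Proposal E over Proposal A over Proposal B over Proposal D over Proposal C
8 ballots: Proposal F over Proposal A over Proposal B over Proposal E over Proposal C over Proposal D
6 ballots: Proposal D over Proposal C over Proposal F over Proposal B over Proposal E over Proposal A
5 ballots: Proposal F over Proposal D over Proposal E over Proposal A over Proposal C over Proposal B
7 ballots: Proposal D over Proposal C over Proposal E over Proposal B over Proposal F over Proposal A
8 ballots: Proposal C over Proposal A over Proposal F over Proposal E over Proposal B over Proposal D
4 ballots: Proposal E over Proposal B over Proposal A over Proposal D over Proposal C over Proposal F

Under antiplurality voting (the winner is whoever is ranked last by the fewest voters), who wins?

Proposal E

Last-place votes: Proposal A 13, Proposal B 5, Proposal C 8, Proposal D 16, Proposal E 0, Proposal F 4.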